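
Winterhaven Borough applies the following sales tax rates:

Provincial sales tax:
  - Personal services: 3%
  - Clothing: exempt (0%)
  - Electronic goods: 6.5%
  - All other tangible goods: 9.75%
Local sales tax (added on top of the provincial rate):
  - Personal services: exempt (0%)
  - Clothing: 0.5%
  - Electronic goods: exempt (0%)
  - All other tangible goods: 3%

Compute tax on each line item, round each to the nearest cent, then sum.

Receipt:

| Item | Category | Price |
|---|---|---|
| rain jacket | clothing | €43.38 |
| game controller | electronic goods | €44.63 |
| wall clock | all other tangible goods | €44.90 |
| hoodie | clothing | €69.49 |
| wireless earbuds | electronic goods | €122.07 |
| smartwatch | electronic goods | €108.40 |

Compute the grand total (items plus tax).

Rain jacket €43.38: clothing → 0% + 0.5% local = 0.5% → €0.22
Game controller €44.63: electronic goods → 6.5% + 0% local = 6.5% → €2.90
Wall clock €44.90: all other tangible goods → 9.75% + 3% local = 12.75% → €5.72
Hoodie €69.49: clothing → 0% + 0.5% local = 0.5% → €0.35
Wireless earbuds €122.07: electronic goods → 6.5% + 0% local = 6.5% → €7.93
Smartwatch €108.40: electronic goods → 6.5% + 0% local = 6.5% → €7.05
Subtotal = €432.87; tax = €24.17; total due = €457.04

€457.04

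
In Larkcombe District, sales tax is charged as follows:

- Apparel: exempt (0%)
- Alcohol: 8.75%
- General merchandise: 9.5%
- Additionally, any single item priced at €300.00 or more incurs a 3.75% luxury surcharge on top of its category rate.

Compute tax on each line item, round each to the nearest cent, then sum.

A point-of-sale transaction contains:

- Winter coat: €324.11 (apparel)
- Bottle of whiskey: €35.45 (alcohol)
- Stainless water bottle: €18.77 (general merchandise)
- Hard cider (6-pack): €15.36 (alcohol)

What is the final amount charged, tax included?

Winter coat €324.11: apparel → 0% + 3.75% surcharge = 3.75% → €12.15
Bottle of whiskey €35.45: alcohol → 8.75% → €3.10
Stainless water bottle €18.77: general merchandise → 9.5% → €1.78
Hard cider (6-pack) €15.36: alcohol → 8.75% → €1.34
Subtotal = €393.69; tax = €18.37; total due = €412.06

€412.06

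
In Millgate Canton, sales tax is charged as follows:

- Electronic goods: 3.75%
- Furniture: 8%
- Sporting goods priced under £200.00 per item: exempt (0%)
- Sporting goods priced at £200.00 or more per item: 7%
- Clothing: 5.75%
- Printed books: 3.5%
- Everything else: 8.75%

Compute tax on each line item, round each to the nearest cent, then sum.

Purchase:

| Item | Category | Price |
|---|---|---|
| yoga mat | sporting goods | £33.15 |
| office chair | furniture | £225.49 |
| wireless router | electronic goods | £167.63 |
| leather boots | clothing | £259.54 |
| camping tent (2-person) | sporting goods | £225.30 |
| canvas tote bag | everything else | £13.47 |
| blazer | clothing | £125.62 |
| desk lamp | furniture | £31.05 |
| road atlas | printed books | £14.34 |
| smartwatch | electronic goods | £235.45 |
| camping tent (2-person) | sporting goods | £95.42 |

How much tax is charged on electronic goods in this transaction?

Wireless router £167.63: electronic goods → 3.75% → £6.29
Smartwatch £235.45: electronic goods → 3.75% → £8.83
Tax on electronic goods = £6.29 + £8.83 = £15.12

£15.12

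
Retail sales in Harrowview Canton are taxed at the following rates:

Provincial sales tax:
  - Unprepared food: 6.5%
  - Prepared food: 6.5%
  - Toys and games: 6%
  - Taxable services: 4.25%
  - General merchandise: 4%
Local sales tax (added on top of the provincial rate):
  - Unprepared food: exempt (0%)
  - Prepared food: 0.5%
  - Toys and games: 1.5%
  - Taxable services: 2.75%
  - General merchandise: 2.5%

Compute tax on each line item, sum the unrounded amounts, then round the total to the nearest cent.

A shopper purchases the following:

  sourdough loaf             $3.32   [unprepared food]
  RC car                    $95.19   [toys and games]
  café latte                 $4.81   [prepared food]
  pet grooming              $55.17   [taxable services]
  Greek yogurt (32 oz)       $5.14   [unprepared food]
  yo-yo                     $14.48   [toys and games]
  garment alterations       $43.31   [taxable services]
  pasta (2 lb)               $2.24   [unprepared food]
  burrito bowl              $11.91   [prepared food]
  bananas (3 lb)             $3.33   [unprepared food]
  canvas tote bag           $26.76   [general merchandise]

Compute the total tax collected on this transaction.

Sourdough loaf $3.32: unprepared food → 6.5% + 0% local = 6.5% → $0.2158
RC car $95.19: toys and games → 6% + 1.5% local = 7.5% → $7.13925
Café latte $4.81: prepared food → 6.5% + 0.5% local = 7% → $0.3367
Pet grooming $55.17: taxable services → 4.25% + 2.75% local = 7% → $3.8619
Greek yogurt (32 oz) $5.14: unprepared food → 6.5% + 0% local = 6.5% → $0.3341
Yo-yo $14.48: toys and games → 6% + 1.5% local = 7.5% → $1.086
Garment alterations $43.31: taxable services → 4.25% + 2.75% local = 7% → $3.0317
Pasta (2 lb) $2.24: unprepared food → 6.5% + 0% local = 6.5% → $0.1456
Burrito bowl $11.91: prepared food → 6.5% + 0.5% local = 7% → $0.8337
Bananas (3 lb) $3.33: unprepared food → 6.5% + 0% local = 6.5% → $0.21645
Canvas tote bag $26.76: general merchandise → 4% + 2.5% local = 6.5% → $1.7394
Unrounded tax sum = $18.9406 → $18.94

$18.94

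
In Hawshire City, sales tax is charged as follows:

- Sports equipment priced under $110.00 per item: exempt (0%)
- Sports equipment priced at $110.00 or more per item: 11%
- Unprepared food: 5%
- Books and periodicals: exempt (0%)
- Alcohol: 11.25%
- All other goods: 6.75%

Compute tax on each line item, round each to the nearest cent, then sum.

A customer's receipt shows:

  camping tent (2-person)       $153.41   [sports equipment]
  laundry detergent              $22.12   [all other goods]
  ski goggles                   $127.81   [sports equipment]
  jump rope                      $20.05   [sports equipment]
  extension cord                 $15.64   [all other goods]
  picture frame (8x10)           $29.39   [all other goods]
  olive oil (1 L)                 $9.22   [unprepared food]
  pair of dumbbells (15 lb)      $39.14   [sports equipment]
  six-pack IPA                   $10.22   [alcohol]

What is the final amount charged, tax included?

$464.08

Camping tent (2-person) $153.41: sports equipment, $110.00 or more → 11% → $16.88
Laundry detergent $22.12: all other goods → 6.75% → $1.49
Ski goggles $127.81: sports equipment, $110.00 or more → 11% → $14.06
Jump rope $20.05: sports equipment, under $110.00 → 0% → $0.00
Extension cord $15.64: all other goods → 6.75% → $1.06
Picture frame (8x10) $29.39: all other goods → 6.75% → $1.98
Olive oil (1 L) $9.22: unprepared food → 5% → $0.46
Pair of dumbbells (15 lb) $39.14: sports equipment, under $110.00 → 0% → $0.00
Six-pack IPA $10.22: alcohol → 11.25% → $1.15
Subtotal = $427.00; tax = $37.08; total due = $464.08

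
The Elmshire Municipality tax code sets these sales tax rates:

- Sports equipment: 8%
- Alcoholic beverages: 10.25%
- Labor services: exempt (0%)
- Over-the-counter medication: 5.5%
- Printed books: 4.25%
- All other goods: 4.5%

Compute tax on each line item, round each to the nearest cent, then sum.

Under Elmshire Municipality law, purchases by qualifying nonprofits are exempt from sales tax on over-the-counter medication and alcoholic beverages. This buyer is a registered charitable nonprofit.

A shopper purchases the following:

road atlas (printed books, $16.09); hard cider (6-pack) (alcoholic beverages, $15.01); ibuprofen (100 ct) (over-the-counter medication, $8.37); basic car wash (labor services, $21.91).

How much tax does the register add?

$0.68

Road atlas $16.09: printed books → 4.25% → $0.68
Hard cider (6-pack) $15.01: alcoholic beverages, buyer-exempt → 0% → $0.00
Ibuprofen (100 ct) $8.37: over-the-counter medication, buyer-exempt → 0% → $0.00
Basic car wash $21.91: labor services → 0% → $0.00
Total tax = $0.68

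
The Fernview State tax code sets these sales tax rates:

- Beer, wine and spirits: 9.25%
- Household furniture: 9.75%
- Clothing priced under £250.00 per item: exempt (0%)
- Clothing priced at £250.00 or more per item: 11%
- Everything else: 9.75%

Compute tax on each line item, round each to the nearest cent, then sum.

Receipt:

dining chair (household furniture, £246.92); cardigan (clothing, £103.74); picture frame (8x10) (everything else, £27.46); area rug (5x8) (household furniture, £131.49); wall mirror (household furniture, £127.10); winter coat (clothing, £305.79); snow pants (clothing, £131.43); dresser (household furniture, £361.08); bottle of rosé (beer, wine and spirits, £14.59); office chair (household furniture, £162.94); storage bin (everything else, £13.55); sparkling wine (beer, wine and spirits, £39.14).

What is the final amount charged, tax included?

Dining chair £246.92: household furniture → 9.75% → £24.07
Cardigan £103.74: clothing, under £250.00 → 0% → £0.00
Picture frame (8x10) £27.46: everything else → 9.75% → £2.68
Area rug (5x8) £131.49: household furniture → 9.75% → £12.82
Wall mirror £127.10: household furniture → 9.75% → £12.39
Winter coat £305.79: clothing, £250.00 or more → 11% → £33.64
Snow pants £131.43: clothing, under £250.00 → 0% → £0.00
Dresser £361.08: household furniture → 9.75% → £35.21
Bottle of rosé £14.59: beer, wine and spirits → 9.25% → £1.35
Office chair £162.94: household furniture → 9.75% → £15.89
Storage bin £13.55: everything else → 9.75% → £1.32
Sparkling wine £39.14: beer, wine and spirits → 9.25% → £3.62
Subtotal = £1665.23; tax = £142.99; total due = £1808.22

£1808.22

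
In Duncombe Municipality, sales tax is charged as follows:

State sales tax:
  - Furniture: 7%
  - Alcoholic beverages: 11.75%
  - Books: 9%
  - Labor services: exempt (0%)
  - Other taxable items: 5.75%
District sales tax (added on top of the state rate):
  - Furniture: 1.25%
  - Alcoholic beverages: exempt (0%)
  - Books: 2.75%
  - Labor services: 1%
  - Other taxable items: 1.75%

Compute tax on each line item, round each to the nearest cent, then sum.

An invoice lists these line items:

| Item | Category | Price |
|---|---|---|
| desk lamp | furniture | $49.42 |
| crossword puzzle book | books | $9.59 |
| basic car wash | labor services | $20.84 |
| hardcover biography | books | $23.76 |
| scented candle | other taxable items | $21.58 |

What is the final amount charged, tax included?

Desk lamp $49.42: furniture → 7% + 1.25% district = 8.25% → $4.08
Crossword puzzle book $9.59: books → 9% + 2.75% district = 11.75% → $1.13
Basic car wash $20.84: labor services → 0% + 1% district = 1% → $0.21
Hardcover biography $23.76: books → 9% + 2.75% district = 11.75% → $2.79
Scented candle $21.58: other taxable items → 5.75% + 1.75% district = 7.5% → $1.62
Subtotal = $125.19; tax = $9.83; total due = $135.02

$135.02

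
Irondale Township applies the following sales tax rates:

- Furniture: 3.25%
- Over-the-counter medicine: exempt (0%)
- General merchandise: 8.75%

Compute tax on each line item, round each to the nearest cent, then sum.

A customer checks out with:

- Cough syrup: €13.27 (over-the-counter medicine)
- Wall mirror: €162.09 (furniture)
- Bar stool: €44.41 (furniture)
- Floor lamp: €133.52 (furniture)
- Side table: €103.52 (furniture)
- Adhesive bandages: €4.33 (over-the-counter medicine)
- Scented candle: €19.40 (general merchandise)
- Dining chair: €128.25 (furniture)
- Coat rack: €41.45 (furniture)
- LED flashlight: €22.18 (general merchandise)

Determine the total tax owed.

€23.57

Cough syrup €13.27: over-the-counter medicine → 0% → €0.00
Wall mirror €162.09: furniture → 3.25% → €5.27
Bar stool €44.41: furniture → 3.25% → €1.44
Floor lamp €133.52: furniture → 3.25% → €4.34
Side table €103.52: furniture → 3.25% → €3.36
Adhesive bandages €4.33: over-the-counter medicine → 0% → €0.00
Scented candle €19.40: general merchandise → 8.75% → €1.70
Dining chair €128.25: furniture → 3.25% → €4.17
Coat rack €41.45: furniture → 3.25% → €1.35
LED flashlight €22.18: general merchandise → 8.75% → €1.94
Total tax = €5.27 + €1.44 + €4.34 + €3.36 + €1.70 + €4.17 + €1.35 + €1.94 = €23.57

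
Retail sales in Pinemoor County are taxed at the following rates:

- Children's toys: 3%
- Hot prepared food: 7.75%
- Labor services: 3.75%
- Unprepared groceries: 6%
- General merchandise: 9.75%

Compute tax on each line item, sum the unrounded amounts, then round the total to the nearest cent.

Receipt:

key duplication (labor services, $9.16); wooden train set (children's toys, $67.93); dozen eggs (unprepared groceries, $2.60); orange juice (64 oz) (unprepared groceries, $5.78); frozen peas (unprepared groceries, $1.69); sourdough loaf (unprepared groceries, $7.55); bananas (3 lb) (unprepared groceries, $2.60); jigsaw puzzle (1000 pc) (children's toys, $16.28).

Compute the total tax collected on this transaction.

$4.08

Key duplication $9.16: labor services → 3.75% → $0.3435
Wooden train set $67.93: children's toys → 3% → $2.0379
Dozen eggs $2.60: unprepared groceries → 6% → $0.156
Orange juice (64 oz) $5.78: unprepared groceries → 6% → $0.3468
Frozen peas $1.69: unprepared groceries → 6% → $0.1014
Sourdough loaf $7.55: unprepared groceries → 6% → $0.453
Bananas (3 lb) $2.60: unprepared groceries → 6% → $0.156
Jigsaw puzzle (1000 pc) $16.28: children's toys → 3% → $0.4884
Unrounded tax sum = $4.083 → $4.08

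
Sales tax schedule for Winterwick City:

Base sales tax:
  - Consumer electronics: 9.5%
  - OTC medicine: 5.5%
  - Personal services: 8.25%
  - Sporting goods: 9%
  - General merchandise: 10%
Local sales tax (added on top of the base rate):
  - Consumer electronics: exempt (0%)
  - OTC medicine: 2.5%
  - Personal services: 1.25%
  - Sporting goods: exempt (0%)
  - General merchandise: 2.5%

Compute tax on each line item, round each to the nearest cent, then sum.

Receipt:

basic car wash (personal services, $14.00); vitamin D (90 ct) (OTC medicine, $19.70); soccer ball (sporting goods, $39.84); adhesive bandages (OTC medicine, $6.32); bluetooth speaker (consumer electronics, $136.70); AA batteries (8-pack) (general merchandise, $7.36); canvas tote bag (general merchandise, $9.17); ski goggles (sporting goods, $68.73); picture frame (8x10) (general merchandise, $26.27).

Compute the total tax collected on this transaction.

Basic car wash $14.00: personal services → 8.25% + 1.25% local = 9.5% → $1.33
Vitamin D (90 ct) $19.70: OTC medicine → 5.5% + 2.5% local = 8% → $1.58
Soccer ball $39.84: sporting goods → 9% + 0% local = 9% → $3.59
Adhesive bandages $6.32: OTC medicine → 5.5% + 2.5% local = 8% → $0.51
Bluetooth speaker $136.70: consumer electronics → 9.5% + 0% local = 9.5% → $12.99
AA batteries (8-pack) $7.36: general merchandise → 10% + 2.5% local = 12.5% → $0.92
Canvas tote bag $9.17: general merchandise → 10% + 2.5% local = 12.5% → $1.15
Ski goggles $68.73: sporting goods → 9% + 0% local = 9% → $6.19
Picture frame (8x10) $26.27: general merchandise → 10% + 2.5% local = 12.5% → $3.28
Total tax = $1.33 + $1.58 + $3.59 + $0.51 + $12.99 + $0.92 + $1.15 + $6.19 + $3.28 = $31.54

$31.54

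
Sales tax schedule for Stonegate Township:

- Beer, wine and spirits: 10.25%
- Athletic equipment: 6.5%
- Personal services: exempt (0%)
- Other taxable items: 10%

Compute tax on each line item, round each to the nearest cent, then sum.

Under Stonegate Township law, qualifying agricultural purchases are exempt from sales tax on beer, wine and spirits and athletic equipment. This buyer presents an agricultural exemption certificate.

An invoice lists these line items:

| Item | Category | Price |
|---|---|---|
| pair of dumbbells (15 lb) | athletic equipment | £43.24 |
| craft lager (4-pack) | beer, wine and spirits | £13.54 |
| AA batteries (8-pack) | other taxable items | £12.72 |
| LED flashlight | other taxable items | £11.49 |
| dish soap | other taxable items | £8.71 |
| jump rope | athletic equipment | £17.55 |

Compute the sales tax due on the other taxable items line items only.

£3.29

AA batteries (8-pack) £12.72: other taxable items → 10% → £1.27
LED flashlight £11.49: other taxable items → 10% → £1.15
Dish soap £8.71: other taxable items → 10% → £0.87
Tax on other taxable items = £1.27 + £1.15 + £0.87 = £3.29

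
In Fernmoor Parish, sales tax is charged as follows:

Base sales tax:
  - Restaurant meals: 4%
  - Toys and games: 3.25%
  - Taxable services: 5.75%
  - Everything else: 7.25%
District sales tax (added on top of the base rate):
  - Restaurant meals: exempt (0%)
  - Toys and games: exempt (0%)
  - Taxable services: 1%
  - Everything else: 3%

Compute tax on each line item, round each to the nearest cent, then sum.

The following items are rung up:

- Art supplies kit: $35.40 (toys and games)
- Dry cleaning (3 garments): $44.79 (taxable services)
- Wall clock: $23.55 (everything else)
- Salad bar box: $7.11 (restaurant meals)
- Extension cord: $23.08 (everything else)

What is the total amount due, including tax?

Art supplies kit $35.40: toys and games → 3.25% + 0% district = 3.25% → $1.15
Dry cleaning (3 garments) $44.79: taxable services → 5.75% + 1% district = 6.75% → $3.02
Wall clock $23.55: everything else → 7.25% + 3% district = 10.25% → $2.41
Salad bar box $7.11: restaurant meals → 4% + 0% district = 4% → $0.28
Extension cord $23.08: everything else → 7.25% + 3% district = 10.25% → $2.37
Subtotal = $133.93; tax = $9.23; total due = $143.16

$143.16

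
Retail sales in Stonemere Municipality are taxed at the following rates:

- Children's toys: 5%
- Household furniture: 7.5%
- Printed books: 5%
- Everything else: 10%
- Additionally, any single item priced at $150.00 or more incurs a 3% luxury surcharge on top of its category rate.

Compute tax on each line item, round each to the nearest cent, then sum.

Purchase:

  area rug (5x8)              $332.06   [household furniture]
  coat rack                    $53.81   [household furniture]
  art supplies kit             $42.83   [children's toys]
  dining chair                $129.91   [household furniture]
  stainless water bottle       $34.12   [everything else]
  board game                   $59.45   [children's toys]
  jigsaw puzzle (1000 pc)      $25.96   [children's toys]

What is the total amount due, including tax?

Area rug (5x8) $332.06: household furniture → 7.5% + 3% surcharge = 10.5% → $34.87
Coat rack $53.81: household furniture → 7.5% → $4.04
Art supplies kit $42.83: children's toys → 5% → $2.14
Dining chair $129.91: household furniture → 7.5% → $9.74
Stainless water bottle $34.12: everything else → 10% → $3.41
Board game $59.45: children's toys → 5% → $2.97
Jigsaw puzzle (1000 pc) $25.96: children's toys → 5% → $1.30
Subtotal = $678.14; tax = $58.47; total due = $736.61

$736.61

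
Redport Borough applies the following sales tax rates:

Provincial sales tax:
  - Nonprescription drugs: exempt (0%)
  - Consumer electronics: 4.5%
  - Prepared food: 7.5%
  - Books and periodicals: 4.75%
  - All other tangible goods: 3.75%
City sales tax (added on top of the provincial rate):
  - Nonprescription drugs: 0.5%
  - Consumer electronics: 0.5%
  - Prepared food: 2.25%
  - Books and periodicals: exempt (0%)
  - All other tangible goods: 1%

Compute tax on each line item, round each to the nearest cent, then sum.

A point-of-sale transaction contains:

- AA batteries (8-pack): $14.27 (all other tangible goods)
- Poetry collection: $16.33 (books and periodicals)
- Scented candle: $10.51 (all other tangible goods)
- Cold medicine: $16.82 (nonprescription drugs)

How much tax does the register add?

AA batteries (8-pack) $14.27: all other tangible goods → 3.75% + 1% city = 4.75% → $0.68
Poetry collection $16.33: books and periodicals → 4.75% + 0% city = 4.75% → $0.78
Scented candle $10.51: all other tangible goods → 3.75% + 1% city = 4.75% → $0.50
Cold medicine $16.82: nonprescription drugs → 0% + 0.5% city = 0.5% → $0.08
Total tax = $0.68 + $0.78 + $0.50 + $0.08 = $2.04

$2.04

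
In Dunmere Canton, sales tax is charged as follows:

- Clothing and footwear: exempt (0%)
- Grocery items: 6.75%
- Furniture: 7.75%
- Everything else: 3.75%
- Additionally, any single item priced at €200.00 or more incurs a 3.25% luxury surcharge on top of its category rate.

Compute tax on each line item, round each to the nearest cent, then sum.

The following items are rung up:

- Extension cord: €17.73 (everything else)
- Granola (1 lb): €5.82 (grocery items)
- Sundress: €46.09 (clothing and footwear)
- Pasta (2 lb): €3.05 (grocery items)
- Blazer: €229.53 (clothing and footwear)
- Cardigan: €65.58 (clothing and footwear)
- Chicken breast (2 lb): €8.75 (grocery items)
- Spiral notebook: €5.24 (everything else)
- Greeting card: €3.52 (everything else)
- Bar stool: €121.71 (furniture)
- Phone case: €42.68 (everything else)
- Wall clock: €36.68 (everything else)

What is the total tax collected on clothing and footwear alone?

Sundress €46.09: clothing and footwear → 0% → €0.00
Blazer €229.53: clothing and footwear → 0% + 3.25% surcharge = 3.25% → €7.46
Cardigan €65.58: clothing and footwear → 0% → €0.00
Tax on clothing and footwear = €0.00 + €7.46 + €0.00 = €7.46

€7.46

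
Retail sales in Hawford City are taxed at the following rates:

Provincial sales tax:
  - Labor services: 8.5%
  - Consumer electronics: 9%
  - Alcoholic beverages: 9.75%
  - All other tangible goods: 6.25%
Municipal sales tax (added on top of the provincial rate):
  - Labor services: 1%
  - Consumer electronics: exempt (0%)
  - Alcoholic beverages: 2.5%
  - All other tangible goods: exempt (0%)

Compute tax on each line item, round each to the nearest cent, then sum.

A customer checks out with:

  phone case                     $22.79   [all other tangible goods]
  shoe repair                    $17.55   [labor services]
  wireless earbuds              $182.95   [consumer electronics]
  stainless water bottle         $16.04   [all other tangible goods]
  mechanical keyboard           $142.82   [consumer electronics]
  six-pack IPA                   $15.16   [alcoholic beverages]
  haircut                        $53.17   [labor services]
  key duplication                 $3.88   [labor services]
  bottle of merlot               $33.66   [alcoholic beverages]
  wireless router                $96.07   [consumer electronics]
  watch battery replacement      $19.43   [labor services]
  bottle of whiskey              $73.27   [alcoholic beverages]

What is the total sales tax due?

Phone case $22.79: all other tangible goods → 6.25% + 0% municipal = 6.25% → $1.42
Shoe repair $17.55: labor services → 8.5% + 1% municipal = 9.5% → $1.67
Wireless earbuds $182.95: consumer electronics → 9% + 0% municipal = 9% → $16.47
Stainless water bottle $16.04: all other tangible goods → 6.25% + 0% municipal = 6.25% → $1.00
Mechanical keyboard $142.82: consumer electronics → 9% + 0% municipal = 9% → $12.85
Six-pack IPA $15.16: alcoholic beverages → 9.75% + 2.5% municipal = 12.25% → $1.86
Haircut $53.17: labor services → 8.5% + 1% municipal = 9.5% → $5.05
Key duplication $3.88: labor services → 8.5% + 1% municipal = 9.5% → $0.37
Bottle of merlot $33.66: alcoholic beverages → 9.75% + 2.5% municipal = 12.25% → $4.12
Wireless router $96.07: consumer electronics → 9% + 0% municipal = 9% → $8.65
Watch battery replacement $19.43: labor services → 8.5% + 1% municipal = 9.5% → $1.85
Bottle of whiskey $73.27: alcoholic beverages → 9.75% + 2.5% municipal = 12.25% → $8.98
Total tax = $1.42 + $1.67 + $16.47 + $1.00 + $12.85 + $1.86 + $5.05 + $0.37 + $4.12 + $8.65 + $1.85 + $8.98 = $64.29

$64.29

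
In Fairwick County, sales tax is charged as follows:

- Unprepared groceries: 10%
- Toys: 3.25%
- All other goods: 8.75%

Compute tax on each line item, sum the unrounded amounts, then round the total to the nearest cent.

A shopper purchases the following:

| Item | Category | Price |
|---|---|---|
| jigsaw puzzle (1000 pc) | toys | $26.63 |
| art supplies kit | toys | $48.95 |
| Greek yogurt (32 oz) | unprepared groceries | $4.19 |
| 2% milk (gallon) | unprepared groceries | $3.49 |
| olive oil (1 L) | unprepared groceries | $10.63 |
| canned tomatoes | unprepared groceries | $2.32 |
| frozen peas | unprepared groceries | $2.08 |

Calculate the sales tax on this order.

Jigsaw puzzle (1000 pc) $26.63: toys → 3.25% → $0.865475
Art supplies kit $48.95: toys → 3.25% → $1.590875
Greek yogurt (32 oz) $4.19: unprepared groceries → 10% → $0.419
2% milk (gallon) $3.49: unprepared groceries → 10% → $0.349
Olive oil (1 L) $10.63: unprepared groceries → 10% → $1.063
Canned tomatoes $2.32: unprepared groceries → 10% → $0.232
Frozen peas $2.08: unprepared groceries → 10% → $0.208
Unrounded tax sum = $4.72735 → $4.73

$4.73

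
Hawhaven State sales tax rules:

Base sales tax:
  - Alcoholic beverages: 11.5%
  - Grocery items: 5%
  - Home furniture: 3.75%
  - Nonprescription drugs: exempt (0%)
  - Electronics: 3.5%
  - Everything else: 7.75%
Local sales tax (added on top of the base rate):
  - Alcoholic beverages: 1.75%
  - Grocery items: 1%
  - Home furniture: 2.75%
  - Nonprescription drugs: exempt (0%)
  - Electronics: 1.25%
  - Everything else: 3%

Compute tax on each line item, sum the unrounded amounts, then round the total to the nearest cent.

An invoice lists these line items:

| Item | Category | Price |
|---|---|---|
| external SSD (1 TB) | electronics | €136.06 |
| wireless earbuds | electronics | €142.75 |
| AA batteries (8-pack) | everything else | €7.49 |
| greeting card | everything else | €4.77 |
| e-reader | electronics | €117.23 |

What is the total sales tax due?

€20.13

External SSD (1 TB) €136.06: electronics → 3.5% + 1.25% local = 4.75% → €6.46285
Wireless earbuds €142.75: electronics → 3.5% + 1.25% local = 4.75% → €6.780625
AA batteries (8-pack) €7.49: everything else → 7.75% + 3% local = 10.75% → €0.805175
Greeting card €4.77: everything else → 7.75% + 3% local = 10.75% → €0.512775
E-reader €117.23: electronics → 3.5% + 1.25% local = 4.75% → €5.568425
Unrounded tax sum = €20.12985 → €20.13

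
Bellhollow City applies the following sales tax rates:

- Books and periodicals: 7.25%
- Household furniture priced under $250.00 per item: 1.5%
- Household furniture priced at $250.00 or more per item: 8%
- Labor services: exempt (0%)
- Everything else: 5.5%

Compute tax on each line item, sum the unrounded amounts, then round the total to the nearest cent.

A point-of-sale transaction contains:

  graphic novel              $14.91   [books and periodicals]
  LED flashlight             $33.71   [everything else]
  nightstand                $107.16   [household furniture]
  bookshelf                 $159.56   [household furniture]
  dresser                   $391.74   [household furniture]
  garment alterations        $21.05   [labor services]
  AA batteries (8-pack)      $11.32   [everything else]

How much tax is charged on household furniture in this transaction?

Nightstand $107.16: household furniture, under $250.00 → 1.5% → $1.6074
Bookshelf $159.56: household furniture, under $250.00 → 1.5% → $2.3934
Dresser $391.74: household furniture, $250.00 or more → 8% → $31.3392
Tax on household furniture: unrounded sum = $35.34 → $35.34

$35.34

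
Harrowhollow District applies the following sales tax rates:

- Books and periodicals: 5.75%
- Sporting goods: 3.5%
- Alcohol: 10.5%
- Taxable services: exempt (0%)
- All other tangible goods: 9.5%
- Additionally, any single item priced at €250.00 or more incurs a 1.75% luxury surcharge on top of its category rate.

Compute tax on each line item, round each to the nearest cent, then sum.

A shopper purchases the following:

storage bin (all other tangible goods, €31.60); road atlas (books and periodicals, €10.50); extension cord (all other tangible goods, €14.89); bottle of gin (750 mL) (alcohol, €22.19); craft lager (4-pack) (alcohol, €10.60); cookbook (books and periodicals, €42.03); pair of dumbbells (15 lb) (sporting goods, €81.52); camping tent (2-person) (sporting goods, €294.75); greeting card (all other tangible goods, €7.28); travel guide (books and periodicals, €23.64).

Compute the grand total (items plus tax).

€570.24

Storage bin €31.60: all other tangible goods → 9.5% → €3.00
Road atlas €10.50: books and periodicals → 5.75% → €0.60
Extension cord €14.89: all other tangible goods → 9.5% → €1.41
Bottle of gin (750 mL) €22.19: alcohol → 10.5% → €2.33
Craft lager (4-pack) €10.60: alcohol → 10.5% → €1.11
Cookbook €42.03: books and periodicals → 5.75% → €2.42
Pair of dumbbells (15 lb) €81.52: sporting goods → 3.5% → €2.85
Camping tent (2-person) €294.75: sporting goods → 3.5% + 1.75% surcharge = 5.25% → €15.47
Greeting card €7.28: all other tangible goods → 9.5% → €0.69
Travel guide €23.64: books and periodicals → 5.75% → €1.36
Subtotal = €539.00; tax = €31.24; total due = €570.24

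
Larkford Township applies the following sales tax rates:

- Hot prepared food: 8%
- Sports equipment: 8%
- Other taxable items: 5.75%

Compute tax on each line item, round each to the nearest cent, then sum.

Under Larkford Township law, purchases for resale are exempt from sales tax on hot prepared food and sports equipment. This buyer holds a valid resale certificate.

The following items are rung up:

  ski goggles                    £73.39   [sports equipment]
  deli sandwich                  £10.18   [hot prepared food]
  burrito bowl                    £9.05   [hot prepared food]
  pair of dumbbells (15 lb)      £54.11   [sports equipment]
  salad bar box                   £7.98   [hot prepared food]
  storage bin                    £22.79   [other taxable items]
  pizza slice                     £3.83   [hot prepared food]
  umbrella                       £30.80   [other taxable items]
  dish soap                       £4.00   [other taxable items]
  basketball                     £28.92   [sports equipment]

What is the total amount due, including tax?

£248.36

Ski goggles £73.39: sports equipment, buyer-exempt → 0% → £0.00
Deli sandwich £10.18: hot prepared food, buyer-exempt → 0% → £0.00
Burrito bowl £9.05: hot prepared food, buyer-exempt → 0% → £0.00
Pair of dumbbells (15 lb) £54.11: sports equipment, buyer-exempt → 0% → £0.00
Salad bar box £7.98: hot prepared food, buyer-exempt → 0% → £0.00
Storage bin £22.79: other taxable items → 5.75% → £1.31
Pizza slice £3.83: hot prepared food, buyer-exempt → 0% → £0.00
Umbrella £30.80: other taxable items → 5.75% → £1.77
Dish soap £4.00: other taxable items → 5.75% → £0.23
Basketball £28.92: sports equipment, buyer-exempt → 0% → £0.00
Subtotal = £245.05; tax = £3.31; total due = £248.36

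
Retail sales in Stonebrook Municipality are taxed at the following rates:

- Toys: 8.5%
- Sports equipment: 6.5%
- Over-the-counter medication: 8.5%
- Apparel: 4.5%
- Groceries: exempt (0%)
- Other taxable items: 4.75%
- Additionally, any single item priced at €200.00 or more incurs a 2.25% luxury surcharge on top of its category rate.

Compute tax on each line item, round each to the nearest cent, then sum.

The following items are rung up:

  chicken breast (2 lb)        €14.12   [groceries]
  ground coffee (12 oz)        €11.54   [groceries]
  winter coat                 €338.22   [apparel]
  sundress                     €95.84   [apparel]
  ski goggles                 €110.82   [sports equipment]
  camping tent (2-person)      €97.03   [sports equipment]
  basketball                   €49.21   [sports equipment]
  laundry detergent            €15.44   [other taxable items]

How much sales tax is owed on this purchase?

Chicken breast (2 lb) €14.12: groceries → 0% → €0.00
Ground coffee (12 oz) €11.54: groceries → 0% → €0.00
Winter coat €338.22: apparel → 4.5% + 2.25% surcharge = 6.75% → €22.83
Sundress €95.84: apparel → 4.5% → €4.31
Ski goggles €110.82: sports equipment → 6.5% → €7.20
Camping tent (2-person) €97.03: sports equipment → 6.5% → €6.31
Basketball €49.21: sports equipment → 6.5% → €3.20
Laundry detergent €15.44: other taxable items → 4.75% → €0.73
Total tax = €22.83 + €4.31 + €7.20 + €6.31 + €3.20 + €0.73 = €44.58

€44.58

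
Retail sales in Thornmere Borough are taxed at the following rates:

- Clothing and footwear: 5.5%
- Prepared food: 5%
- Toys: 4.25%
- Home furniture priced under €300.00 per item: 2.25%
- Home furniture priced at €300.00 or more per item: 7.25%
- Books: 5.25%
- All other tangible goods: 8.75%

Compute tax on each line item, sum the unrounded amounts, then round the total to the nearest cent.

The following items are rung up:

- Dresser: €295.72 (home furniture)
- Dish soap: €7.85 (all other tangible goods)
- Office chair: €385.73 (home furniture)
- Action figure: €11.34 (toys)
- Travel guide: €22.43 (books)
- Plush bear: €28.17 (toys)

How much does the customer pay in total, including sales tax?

€789.40

Dresser €295.72: home furniture, under €300.00 → 2.25% → €6.6537
Dish soap €7.85: all other tangible goods → 8.75% → €0.686875
Office chair €385.73: home furniture, €300.00 or more → 7.25% → €27.965425
Action figure €11.34: toys → 4.25% → €0.48195
Travel guide €22.43: books → 5.25% → €1.177575
Plush bear €28.17: toys → 4.25% → €1.197225
Subtotal = €751.24; unrounded tax = €38.16275 → €38.16; total due = €789.40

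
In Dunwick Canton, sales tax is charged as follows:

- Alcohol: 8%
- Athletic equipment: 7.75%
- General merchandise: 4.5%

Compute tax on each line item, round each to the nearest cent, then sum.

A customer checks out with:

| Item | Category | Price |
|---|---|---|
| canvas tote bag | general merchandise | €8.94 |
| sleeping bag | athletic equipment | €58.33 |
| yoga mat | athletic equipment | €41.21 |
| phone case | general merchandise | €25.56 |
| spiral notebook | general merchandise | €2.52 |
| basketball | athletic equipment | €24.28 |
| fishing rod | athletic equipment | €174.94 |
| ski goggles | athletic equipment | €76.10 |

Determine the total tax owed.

€30.71

Canvas tote bag €8.94: general merchandise → 4.5% → €0.40
Sleeping bag €58.33: athletic equipment → 7.75% → €4.52
Yoga mat €41.21: athletic equipment → 7.75% → €3.19
Phone case €25.56: general merchandise → 4.5% → €1.15
Spiral notebook €2.52: general merchandise → 4.5% → €0.11
Basketball €24.28: athletic equipment → 7.75% → €1.88
Fishing rod €174.94: athletic equipment → 7.75% → €13.56
Ski goggles €76.10: athletic equipment → 7.75% → €5.90
Total tax = €0.40 + €4.52 + €3.19 + €1.15 + €0.11 + €1.88 + €13.56 + €5.90 = €30.71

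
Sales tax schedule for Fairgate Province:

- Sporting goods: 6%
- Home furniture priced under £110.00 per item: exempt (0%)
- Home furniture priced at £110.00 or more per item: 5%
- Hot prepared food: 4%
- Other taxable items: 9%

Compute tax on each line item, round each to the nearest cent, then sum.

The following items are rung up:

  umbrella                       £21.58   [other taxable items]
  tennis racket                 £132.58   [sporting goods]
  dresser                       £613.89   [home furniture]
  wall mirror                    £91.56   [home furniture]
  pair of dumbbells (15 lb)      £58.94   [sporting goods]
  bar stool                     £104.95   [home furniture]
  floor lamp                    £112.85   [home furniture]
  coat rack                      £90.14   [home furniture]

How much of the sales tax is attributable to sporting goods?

£11.49

Tennis racket £132.58: sporting goods → 6% → £7.95
Pair of dumbbells (15 lb) £58.94: sporting goods → 6% → £3.54
Tax on sporting goods = £7.95 + £3.54 = £11.49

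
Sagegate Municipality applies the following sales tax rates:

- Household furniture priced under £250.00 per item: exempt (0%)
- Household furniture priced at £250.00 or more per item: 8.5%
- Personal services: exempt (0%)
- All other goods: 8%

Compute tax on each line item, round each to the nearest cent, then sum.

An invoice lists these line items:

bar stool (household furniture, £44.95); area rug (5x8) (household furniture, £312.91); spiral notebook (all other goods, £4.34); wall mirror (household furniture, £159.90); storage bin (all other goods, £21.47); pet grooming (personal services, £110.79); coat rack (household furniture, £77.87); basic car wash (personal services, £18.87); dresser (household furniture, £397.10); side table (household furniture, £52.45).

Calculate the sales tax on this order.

£62.42

Bar stool £44.95: household furniture, under £250.00 → 0% → £0.00
Area rug (5x8) £312.91: household furniture, £250.00 or more → 8.5% → £26.60
Spiral notebook £4.34: all other goods → 8% → £0.35
Wall mirror £159.90: household furniture, under £250.00 → 0% → £0.00
Storage bin £21.47: all other goods → 8% → £1.72
Pet grooming £110.79: personal services → 0% → £0.00
Coat rack £77.87: household furniture, under £250.00 → 0% → £0.00
Basic car wash £18.87: personal services → 0% → £0.00
Dresser £397.10: household furniture, £250.00 or more → 8.5% → £33.75
Side table £52.45: household furniture, under £250.00 → 0% → £0.00
Total tax = £26.60 + £0.35 + £1.72 + £33.75 = £62.42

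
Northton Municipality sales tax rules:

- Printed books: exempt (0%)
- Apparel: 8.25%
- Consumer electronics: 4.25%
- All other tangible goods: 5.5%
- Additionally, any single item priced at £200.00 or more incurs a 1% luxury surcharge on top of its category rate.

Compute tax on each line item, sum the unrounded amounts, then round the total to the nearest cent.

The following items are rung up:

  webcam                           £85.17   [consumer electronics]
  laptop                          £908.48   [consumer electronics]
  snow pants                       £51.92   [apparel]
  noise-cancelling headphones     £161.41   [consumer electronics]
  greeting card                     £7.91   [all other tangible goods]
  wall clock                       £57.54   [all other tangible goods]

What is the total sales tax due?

Webcam £85.17: consumer electronics → 4.25% → £3.619725
Laptop £908.48: consumer electronics → 4.25% + 1% surcharge = 5.25% → £47.6952
Snow pants £51.92: apparel → 8.25% → £4.2834
Noise-cancelling headphones £161.41: consumer electronics → 4.25% → £6.859925
Greeting card £7.91: all other tangible goods → 5.5% → £0.43505
Wall clock £57.54: all other tangible goods → 5.5% → £3.1647
Unrounded tax sum = £66.058 → £66.06

£66.06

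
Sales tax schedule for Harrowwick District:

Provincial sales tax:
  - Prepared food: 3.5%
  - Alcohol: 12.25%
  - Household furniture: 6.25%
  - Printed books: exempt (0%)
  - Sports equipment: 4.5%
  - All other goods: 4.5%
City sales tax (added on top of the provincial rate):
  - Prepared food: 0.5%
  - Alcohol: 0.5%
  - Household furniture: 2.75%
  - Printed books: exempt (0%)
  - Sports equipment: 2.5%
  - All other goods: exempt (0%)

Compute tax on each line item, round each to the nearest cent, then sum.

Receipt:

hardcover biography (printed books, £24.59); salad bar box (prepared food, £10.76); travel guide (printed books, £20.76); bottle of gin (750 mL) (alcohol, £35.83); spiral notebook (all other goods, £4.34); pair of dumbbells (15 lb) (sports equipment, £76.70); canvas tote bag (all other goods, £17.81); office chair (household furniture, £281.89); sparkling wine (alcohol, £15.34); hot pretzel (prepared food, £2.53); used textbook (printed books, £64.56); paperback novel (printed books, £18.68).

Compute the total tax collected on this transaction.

£38.80

Hardcover biography £24.59: printed books → 0% + 0% city = 0% → £0.00
Salad bar box £10.76: prepared food → 3.5% + 0.5% city = 4% → £0.43
Travel guide £20.76: printed books → 0% + 0% city = 0% → £0.00
Bottle of gin (750 mL) £35.83: alcohol → 12.25% + 0.5% city = 12.75% → £4.57
Spiral notebook £4.34: all other goods → 4.5% + 0% city = 4.5% → £0.20
Pair of dumbbells (15 lb) £76.70: sports equipment → 4.5% + 2.5% city = 7% → £5.37
Canvas tote bag £17.81: all other goods → 4.5% + 0% city = 4.5% → £0.80
Office chair £281.89: household furniture → 6.25% + 2.75% city = 9% → £25.37
Sparkling wine £15.34: alcohol → 12.25% + 0.5% city = 12.75% → £1.96
Hot pretzel £2.53: prepared food → 3.5% + 0.5% city = 4% → £0.10
Used textbook £64.56: printed books → 0% + 0% city = 0% → £0.00
Paperback novel £18.68: printed books → 0% + 0% city = 0% → £0.00
Total tax = £0.43 + £4.57 + £0.20 + £5.37 + £0.80 + £25.37 + £1.96 + £0.10 = £38.80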